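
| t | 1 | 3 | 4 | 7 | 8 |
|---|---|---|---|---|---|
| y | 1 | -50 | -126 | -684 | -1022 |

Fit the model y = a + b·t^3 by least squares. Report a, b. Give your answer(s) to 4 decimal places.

a = 3.0736, b = -2.0025

With design matrix M, MᵀM = [[5, 947]; [947, 384619]] and Mᵀy = [-1881, -767289]ᵀ.
det = 5·384619 − 947² = 1026286.
a = ((-1881)·384619 − 947·(-767289))/1026286 = 1577172/513143; b = (5·(-767289) − 947·(-1881))/1026286 = -1027569/513143.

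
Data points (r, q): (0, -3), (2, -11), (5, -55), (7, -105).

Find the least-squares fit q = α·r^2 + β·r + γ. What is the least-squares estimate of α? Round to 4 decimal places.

α = -2.1000

Normal-equation sums: Σr^2·r^2 = 3042, Σr^2·r = 476, Σr^2 = 78, Σr·r = 78, Σr = 14, Σ1 = 4.
Moment sums: Σr^2·q = -6564, Σr·q = -1032, Σq = -174.
So MᵀM·[α, β, γ]ᵀ = Mᵀq: [[3042, 476, 78]; [476, 78, 14]; [78, 14, 4]]·[α, β, γ]ᵀ = [-6564, -1032, -174]ᵀ.
Row-reducing yields α = -21/10, β = 33/290, γ = -171/58.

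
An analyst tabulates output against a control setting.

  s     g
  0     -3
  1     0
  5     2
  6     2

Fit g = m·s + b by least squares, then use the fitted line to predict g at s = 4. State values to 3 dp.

Forming AᵀA = [[62, 12]; [12, 4]] and Aᵀg = [22, 1]ᵀ gives AᵀA·[m, b]ᵀ = Aᵀg.
Δ = 62·4 − 12² = 104.
m = (22·4 − 12·1)/104 = 19/26; b = (62·1 − 12·22)/104 = -101/52.
At s = 4: ĝ = (19/26)·(4) + (-101/52)·(1) = 51/52.

ĝ = 0.981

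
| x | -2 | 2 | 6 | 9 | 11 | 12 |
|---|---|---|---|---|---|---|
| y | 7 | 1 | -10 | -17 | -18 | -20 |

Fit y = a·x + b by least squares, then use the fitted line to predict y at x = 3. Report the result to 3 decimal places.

Forming MᵀM = [[390, 38]; [38, 6]] and Mᵀy = [-663, -57]ᵀ gives MᵀM·[a, b]ᵀ = Mᵀy.
Eliminating b: 6·(row 1) − 38·(row 2) gives 896·a = 6·(-663) − 38·(-57) = -1812, so a = -453/224.
Then b = ((-57) − 38·(-453/224))/6 = 741/224.
At x = 3: ŷ = (-453/224)·(3) + (741/224)·(1) = -309/112.

ŷ = -2.759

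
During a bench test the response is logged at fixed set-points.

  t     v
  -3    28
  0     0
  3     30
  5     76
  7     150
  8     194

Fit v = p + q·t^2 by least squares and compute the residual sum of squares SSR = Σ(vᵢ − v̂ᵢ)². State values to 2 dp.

SSR = 5.54

The normal system MᵀM·[p, q]ᵀ = Mᵀv is [[6, 156]; [156, 7284]]·[p, q]ᵀ = [478, 22188]ᵀ.
Eliminating q: 7284·(row 1) − 156·(row 2) gives 19368·p = 7284·478 − 156·22188 = 20424, so p = 851/807.
Then q = (22188 − 156·(851/807))/7284 = 2440/807.
Residuals: -215/807, -851/807, 1399/807, -173/269, 213/269, -151/269; SSR = 4474/807.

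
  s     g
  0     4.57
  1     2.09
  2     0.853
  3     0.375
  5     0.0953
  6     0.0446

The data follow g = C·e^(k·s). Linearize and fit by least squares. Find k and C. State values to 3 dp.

k = -0.769, C = 4.281

Let Y = ln g. Fitting Y = k·s + ln C by least squares:
Σs = 17.0000, Σ(s)² = 75.0000, Σln g = -4.3439, Σs·ln g = -32.9371.
Normal system: [[75.0000, 17.0000]; [17.0000, 6]]·[k, ln C]ᵀ = [-32.9371, -4.3439]ᵀ.
Δ = 75.0000·6 − (17.0000)² = 161.0000; k = (-32.9371·6 − 17.0000·-4.3439)/161.0000 = -0.76880, ln C = (75.0000·-4.3439 − 17.0000·-32.9371)/161.0000 = 1.45427, so C = exp(1.45427) = 4.28137.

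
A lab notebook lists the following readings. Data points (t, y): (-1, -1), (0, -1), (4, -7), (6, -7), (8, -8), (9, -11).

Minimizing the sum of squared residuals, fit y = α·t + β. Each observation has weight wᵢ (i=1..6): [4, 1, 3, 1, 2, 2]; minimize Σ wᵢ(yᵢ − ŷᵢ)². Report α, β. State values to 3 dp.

Forming MᵀWM = [[378, 48]; [48, 13]] and MᵀWy = [-448, -71]ᵀ gives MᵀWM·[α, β]ᵀ = MᵀWy.
Eliminating β: 13·(row 1) − 48·(row 2) gives 2610·α = 13·(-448) − 48·(-71) = -2416, so α = -1208/1305.
Then β = ((-71) − 48·(-1208/1305))/13 = -889/435.

α = -0.926, β = -2.044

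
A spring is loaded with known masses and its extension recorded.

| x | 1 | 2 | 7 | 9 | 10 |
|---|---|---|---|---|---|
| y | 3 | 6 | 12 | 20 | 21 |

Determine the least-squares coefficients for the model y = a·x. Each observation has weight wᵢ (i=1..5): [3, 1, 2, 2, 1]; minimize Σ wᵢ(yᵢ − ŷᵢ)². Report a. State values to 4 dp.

Normal-equation sums: Σwᵢ·x·x = 367.
Moment sums: Σwᵢ·x·y = 759.
Normal equations: [[367]]·[a]ᵀ = [759]ᵀ.
Hence a = 759 / 367 ≈ 2.06812.

a = 2.0681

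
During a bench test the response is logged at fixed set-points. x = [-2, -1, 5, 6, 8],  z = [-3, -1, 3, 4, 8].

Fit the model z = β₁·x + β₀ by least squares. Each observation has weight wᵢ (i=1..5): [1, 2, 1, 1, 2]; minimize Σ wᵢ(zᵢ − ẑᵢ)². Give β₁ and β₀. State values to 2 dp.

β₁ = 0.97, β₀ = -0.62

From the data, Σwᵢ·x·x = 195, Σwᵢ·x = 23, Σwᵢ·1 = 7.
And Σwᵢ·x·z = 175, Σwᵢ·z = 18.
AᵀWA·[β₁, β₀]ᵀ = AᵀWz becomes [[195, 23]; [23, 7]]·[β₁, β₀]ᵀ = [175, 18]ᵀ.
Eliminating β₀: 7·(row 1) − 23·(row 2) gives 836·β₁ = 7·175 − 23·18 = 811, so β₁ = 811/836.
Then β₀ = (18 − 23·(811/836))/7 = -515/836.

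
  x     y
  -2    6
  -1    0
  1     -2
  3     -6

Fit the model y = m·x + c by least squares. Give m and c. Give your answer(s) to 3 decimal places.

From the data, Σx·x = 15, Σx = 1, Σ1 = 4.
For Aᵀy: Σx·y = -32, Σy = -2.
So AᵀA·[m, c]ᵀ = Aᵀy: [[15, 1]; [1, 4]]·[m, c]ᵀ = [-32, -2]ᵀ.
Δ = 15·4 − 1² = 59.
m = ((-32)·4 − 1·(-2))/59 = -126/59; c = (15·(-2) − 1·(-32))/59 = 2/59.

m = -2.136, c = 0.034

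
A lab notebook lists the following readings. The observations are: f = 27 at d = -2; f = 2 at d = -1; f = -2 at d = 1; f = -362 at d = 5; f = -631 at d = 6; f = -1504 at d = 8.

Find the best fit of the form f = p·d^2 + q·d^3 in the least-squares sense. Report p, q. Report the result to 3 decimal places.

p = 0.506, q = -3.001

The normal equations are: 6035·p + 43637·q = -127914;  43637·p + 324491·q = -951814.
Eliminating q: 324491·(row 1) − 43637·(row 2) gives 54115416·p = 324491·(-127914) − 43637·(-951814) = 27365744, so p = 3420718/6764427.
Then q = ((-951814) − 43637·(3420718/6764427))/324491 = -20301784/6764427.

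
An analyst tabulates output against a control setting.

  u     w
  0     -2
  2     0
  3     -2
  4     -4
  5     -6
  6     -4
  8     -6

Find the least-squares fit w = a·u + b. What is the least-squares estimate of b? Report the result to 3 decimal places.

Compute the Gram sums: Σu·u = 154, Σu = 28, Σ1 = 7.
For Aᵀw: Σu·w = -124, Σw = -24.
So AᵀA·[a, b]ᵀ = Aᵀw: [[154, 28]; [28, 7]]·[a, b]ᵀ = [-124, -24]ᵀ.
det = 154·7 − 28² = 294.
a = ((-124)·7 − 28·(-24))/294 = -2/3; b = (154·(-24) − 28·(-124))/294 = -16/21.

b = -0.762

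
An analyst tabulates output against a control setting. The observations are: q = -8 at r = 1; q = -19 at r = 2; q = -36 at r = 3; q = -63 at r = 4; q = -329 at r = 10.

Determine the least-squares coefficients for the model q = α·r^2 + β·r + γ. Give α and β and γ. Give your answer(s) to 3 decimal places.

Entries of AᵀA: Σr^2·r^2 = 10354, Σr^2·r = 1100, Σr^2 = 130, Σr·r = 130, Σr = 20, Σ1 = 5.
Moment sums: Σr^2·q = -34316, Σr·q = -3696, Σq = -455.
Normal equations: [[10354, 1100, 130]; [1100, 130, 20]; [130, 20, 5]]·[α, β, γ]ᵀ = [-34316, -3696, -455]ᵀ.
Solving the 3×3 system (Gaussian elimination) gives α = -1811/615, β = -10336/3075, γ = -1017/1025.

α = -2.945, β = -3.361, γ = -0.992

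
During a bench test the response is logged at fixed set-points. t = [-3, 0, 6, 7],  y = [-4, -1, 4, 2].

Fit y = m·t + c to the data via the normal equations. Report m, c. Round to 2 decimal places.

m = 0.69, c = -1.47

Forming AᵀA = [[94, 10]; [10, 4]] and Aᵀy = [50, 1]ᵀ gives AᵀA·[m, c]ᵀ = Aᵀy.
det = 94·4 − 10² = 276.
m = (50·4 − 10·1)/276 = 95/138; c = (94·1 − 10·50)/276 = -203/138.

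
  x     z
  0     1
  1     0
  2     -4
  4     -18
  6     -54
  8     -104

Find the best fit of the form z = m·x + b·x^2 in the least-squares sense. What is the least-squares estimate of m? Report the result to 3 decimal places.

m = 2.967

Compute the Gram sums: Σx·x = 121, Σx·x^2 = 801, Σx^2·x^2 = 5665.
Right-hand side: Σx·z = -1236, Σx^2·z = -8904.
So MᵀM·[m, b]ᵀ = Mᵀz: [[121, 801]; [801, 5665]]·[m, b]ᵀ = [-1236, -8904]ᵀ.
Δ = 121·5665 − 801² = 43864.
m = ((-1236)·5665 − 801·(-8904))/43864 = 32541/10966; b = (121·(-8904) − 801·(-1236))/43864 = -21837/10966.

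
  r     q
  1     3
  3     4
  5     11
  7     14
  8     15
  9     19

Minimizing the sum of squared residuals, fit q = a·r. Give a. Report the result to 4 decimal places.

a = 2.0044

Setting ∂/∂a … = 0 gives: 229·a = 459.
a = 459/229 = 2.00437.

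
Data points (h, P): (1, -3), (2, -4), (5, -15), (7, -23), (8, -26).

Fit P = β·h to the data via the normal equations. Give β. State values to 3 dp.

β = -3.182

Normal-equation sums: Σh·h = 143.
Right-hand side: Σh·P = -455.
So MᵀM·[β]ᵀ = MᵀP: [[143]]·[β]ᵀ = [-455]ᵀ.
β = (-455)/143 = -3.18182.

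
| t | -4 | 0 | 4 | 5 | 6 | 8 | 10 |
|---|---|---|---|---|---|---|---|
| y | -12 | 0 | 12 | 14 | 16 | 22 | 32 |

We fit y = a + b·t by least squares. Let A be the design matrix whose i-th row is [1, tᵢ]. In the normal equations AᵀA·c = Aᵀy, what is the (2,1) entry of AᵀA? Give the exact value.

Row 2 ↔ basis t, column 1 ↔ basis 1, so (AᵀA)_{2,1} = Σᵢ t = (-4)·(1) + (0)·(1) + (4)·(1) + (5)·(1) + (6)·(1) + (8)·(1) + (10)·(1) = 29.

29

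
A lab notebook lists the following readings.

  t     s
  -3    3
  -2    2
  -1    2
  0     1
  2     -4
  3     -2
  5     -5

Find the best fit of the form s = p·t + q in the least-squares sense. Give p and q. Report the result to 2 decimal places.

p = -1.05, q = 0.17

Normal-equation sums: Σt·t = 52, Σt = 4, Σ1 = 7.
Moment sums: Σt·s = -54, Σs = -3.
Δ = 52·7 − 4² = 348.
p = ((-54)·7 − 4·(-3))/348 = -61/58; q = (52·(-3) − 4·(-54))/348 = 5/29.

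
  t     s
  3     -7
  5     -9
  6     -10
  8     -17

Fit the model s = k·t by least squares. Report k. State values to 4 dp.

Forming XᵀX = [[134]] and Xᵀs = [-262]ᵀ gives XᵀX·[k]ᵀ = Xᵀs.
Hence k = -262 / 134 ≈ -1.95522.

k = -1.9552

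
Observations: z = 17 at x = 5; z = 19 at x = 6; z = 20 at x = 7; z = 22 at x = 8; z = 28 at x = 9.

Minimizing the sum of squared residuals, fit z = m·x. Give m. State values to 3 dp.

m = 3.008

With design matrix M, MᵀM = [[255]] and Mᵀz = [767]ᵀ.
Hence m = 767 / 255 ≈ 3.00784.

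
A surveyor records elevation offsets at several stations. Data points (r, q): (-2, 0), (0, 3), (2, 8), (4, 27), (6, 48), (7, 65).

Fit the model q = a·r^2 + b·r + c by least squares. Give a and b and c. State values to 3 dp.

The normal equations are: 3985·a + 623·b + 109·c = 5377;  623·a + 109·b + 17·c = 867;  109·a + 17·b + 6·c = 151.
(Σr^2·r^2 = 3985, Σr^2·r = 623, Σr^2 = 109, Σr·r = 109, Σr = 17, Σ1 = 6, Σr^2·q = 5377, Σr·q = 867, Σq = 151.)
Row-reducing yields a = 3338/3489, b = 7949/3489, c = 1548/1163.

a = 0.957, b = 2.278, c = 1.331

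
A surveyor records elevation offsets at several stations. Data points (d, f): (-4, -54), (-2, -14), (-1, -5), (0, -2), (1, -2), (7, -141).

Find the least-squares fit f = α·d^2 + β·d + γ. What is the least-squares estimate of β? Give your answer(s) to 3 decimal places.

From the data, Σd^2·d^2 = 2675, Σd^2·d = 271, Σd^2 = 71, Σd·d = 71, Σd = 1, Σ1 = 6.
And Σd^2·f = -7836, Σd·f = -740, Σf = -218.
So XᵀX·[α, β, γ]ᵀ = Xᵀf: [[2675, 271, 71]; [271, 71, 1]; [71, 1, 6]]·[α, β, γ]ᵀ = [-7836, -740, -218]ᵀ.
Solving the 3×3 system (Gaussian elimination) gives α = -56987/18840, β = 106733/94200, γ = -11443/15700.

β = 1.133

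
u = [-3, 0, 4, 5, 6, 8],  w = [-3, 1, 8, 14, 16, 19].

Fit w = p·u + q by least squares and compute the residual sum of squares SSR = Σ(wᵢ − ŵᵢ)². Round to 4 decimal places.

SSR = 12.5280

The normal system MᵀM·[p, q]ᵀ = Mᵀw is [[150, 20]; [20, 6]]·[p, q]ᵀ = [359, 55]ᵀ.
Δ = 150·6 − 20² = 500.
p = (359·6 − 20·55)/500 = 527/250; q = (150·55 − 20·359)/500 = 107/50.
Residuals: 148/125, -57/50, -643/250, 33/25, 303/250, -1/250; SSR = 1566/125.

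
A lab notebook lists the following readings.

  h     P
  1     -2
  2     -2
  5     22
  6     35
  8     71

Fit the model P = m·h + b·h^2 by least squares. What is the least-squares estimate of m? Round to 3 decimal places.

m = -3.542

From the data, Σh·h = 130, Σh·h^2 = 862, Σh^2·h^2 = 6034.
And Σh·P = 882, Σh^2·P = 6344.
det = 130·6034 − 862² = 41376.
m = (882·6034 − 862·6344)/41376 = -85/24; b = (130·6344 − 862·882)/41376 = 16109/10344.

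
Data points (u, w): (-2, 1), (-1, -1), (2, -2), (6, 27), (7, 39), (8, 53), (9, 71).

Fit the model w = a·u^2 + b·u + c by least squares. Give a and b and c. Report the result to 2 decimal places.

Forming MᵀM = [[14387, 1799, 239]; [1799, 239, 29]; [239, 29, 7]] and Mᵀw = [12021, 1493, 188]ᵀ gives MᵀM·[a, b, c]ᵀ = Mᵀw.
Row-reducing yields a = 308753/300498, b = -295637/300498, c = -18885/4553.

a = 1.03, b = -0.98, c = -4.15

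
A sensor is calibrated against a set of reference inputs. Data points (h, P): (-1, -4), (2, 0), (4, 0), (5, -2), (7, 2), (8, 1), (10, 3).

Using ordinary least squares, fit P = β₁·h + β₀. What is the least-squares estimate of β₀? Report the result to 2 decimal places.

β₀ = -2.74

From the data, Σh·h = 259, Σh = 35, Σ1 = 7.
Right-hand side: Σh·P = 46, ΣP = 0.
Eliminating β₀: 7·(row 1) − 35·(row 2) gives 588·β₁ = 7·46 − 35·0 = 322, so β₁ = 23/42.
Then β₀ = (0 − 35·(23/42))/7 = -115/42.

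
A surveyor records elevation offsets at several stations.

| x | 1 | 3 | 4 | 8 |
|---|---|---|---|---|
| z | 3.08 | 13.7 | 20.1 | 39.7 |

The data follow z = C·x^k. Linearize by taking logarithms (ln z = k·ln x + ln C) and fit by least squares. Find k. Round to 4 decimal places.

Taking logs, ln z = k·ln x + ln C, so regress ln z on ln x.
Σln x = 4.5643, Σ(ln x)² = 7.4528, Σln z = 10.4244, Σln x·ln z = 14.6905.
Equations: 7.4528·k + 4.5643·ln C = 14.6905;  4.5643·k + 4·ln C = 10.4244.
Solving (det = 8.9781): k = 1.24543, ln C = 1.18495.

k = 1.2454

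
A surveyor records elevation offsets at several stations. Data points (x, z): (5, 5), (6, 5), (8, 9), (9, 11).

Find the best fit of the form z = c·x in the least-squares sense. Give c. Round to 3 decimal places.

Normal-equation sums: Σx·x = 206.
Right-hand side: Σx·z = 226.
Hence c = 226 / 206 ≈ 1.09709.

c = 1.097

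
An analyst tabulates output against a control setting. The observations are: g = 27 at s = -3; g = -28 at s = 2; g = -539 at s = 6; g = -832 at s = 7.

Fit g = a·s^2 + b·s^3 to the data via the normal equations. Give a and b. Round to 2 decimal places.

Compute the Gram sums: Σs^2·s^2 = 3794, Σs^2·s^3 = 24372, Σs^3·s^3 = 165098.
And Σs^2·g = -60041, Σs^3·g = -402753.
AᵀA·[a, b]ᵀ = Aᵀg becomes [[3794, 24372]; [24372, 165098]]·[a, b]ᵀ = [-60041, -402753]ᵀ.
Eliminating b: 165098·(row 1) − 24372·(row 2) gives 32387428·a = 165098·(-60041) − 24372·(-402753) = -96752902, so a = -48376451/16193714.
Then b = ((-402753) − 24372·(-48376451/16193714))/165098 = -32362815/16193714.

a = -2.99, b = -2.00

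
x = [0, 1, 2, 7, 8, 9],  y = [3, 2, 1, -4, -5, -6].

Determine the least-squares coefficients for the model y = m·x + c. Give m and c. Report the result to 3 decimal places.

Entries of MᵀM: Σx·x = 199, Σx = 27, Σ1 = 6.
Right-hand side: Σx·y = -118, Σy = -9.
Normal equations: [[199, 27]; [27, 6]]·[m, c]ᵀ = [-118, -9]ᵀ.
Determinant 199·6 − 27² = 465.
m = ((-118)·6 − 27·(-9))/465 = -1; c = (199·(-9) − 27·(-118))/465 = 3.

m = -1.000, c = 3.000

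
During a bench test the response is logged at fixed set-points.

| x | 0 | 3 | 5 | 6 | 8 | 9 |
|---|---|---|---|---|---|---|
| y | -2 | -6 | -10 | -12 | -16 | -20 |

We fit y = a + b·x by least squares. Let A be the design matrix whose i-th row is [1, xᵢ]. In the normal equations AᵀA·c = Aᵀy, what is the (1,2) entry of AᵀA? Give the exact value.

31

Row 1 ↔ basis 1, column 2 ↔ basis x, so (AᵀA)_{1,2} = Σᵢ x = (1)·(0) + (1)·(3) + (1)·(5) + (1)·(6) + (1)·(8) + (1)·(9) = 31.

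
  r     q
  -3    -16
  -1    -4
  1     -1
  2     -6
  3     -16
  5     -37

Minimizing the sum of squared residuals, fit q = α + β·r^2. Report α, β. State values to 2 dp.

α = -1.46, β = -1.45

From the data, Σ1 = 6, Σr^2 = 49, Σr^2·r^2 = 805.
Moment sums: Σq = -80, Σr^2·q = -1242.
XᵀX·[α, β]ᵀ = Xᵀq becomes [[6, 49]; [49, 805]]·[α, β]ᵀ = [-80, -1242]ᵀ.
Δ = 6·805 − 49² = 2429.
α = ((-80)·805 − 49·(-1242))/2429 = -506/347; β = (6·(-1242) − 49·(-80))/2429 = -3532/2429.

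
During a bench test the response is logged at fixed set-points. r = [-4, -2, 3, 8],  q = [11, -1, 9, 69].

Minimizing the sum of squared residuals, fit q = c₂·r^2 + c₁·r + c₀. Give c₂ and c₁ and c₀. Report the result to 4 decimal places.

Setting ∂/∂c₂ … = 0 gives: 4449·c₂ + 467·c₁ + 93·c₀ = 4669;  467·c₂ + 93·c₁ + 5·c₀ = 537;  93·c₂ + 5·c₁ + 4·c₀ = 88.
(Σr^2·r^2 = 4449, Σr^2·r = 467, Σr^2 = 93, Σr·r = 93, Σr = 5, Σ1 = 4, Σr^2·q = 4669, Σr·q = 537, Σq = 88.)
Row-reducing yields c₂ = 3111/3014, c₁ = 2257/3014, c₀ = -402/137.

c₂ = 1.0322, c₁ = 0.7488, c₀ = -2.9343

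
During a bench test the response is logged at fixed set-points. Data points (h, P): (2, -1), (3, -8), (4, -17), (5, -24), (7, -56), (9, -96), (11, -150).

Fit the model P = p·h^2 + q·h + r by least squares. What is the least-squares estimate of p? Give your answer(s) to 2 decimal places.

The normal system AᵀA·[p, q, r]ᵀ = AᵀP is [[24581, 2627, 305]; [2627, 305, 41]; [305, 41, 7]]·[p, q, r]ᵀ = [-29618, -3120, -352]ᵀ.
Solving the 3×3 system (Gaussian elimination) gives p = -64139/45129, q = 94886/45129, r = -10159/15043.

p = -1.42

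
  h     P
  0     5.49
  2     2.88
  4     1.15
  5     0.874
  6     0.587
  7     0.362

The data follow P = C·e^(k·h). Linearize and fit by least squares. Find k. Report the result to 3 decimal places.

Let Y = ln P. Fitting Y = k·h + ln C by least squares:
AᵀA = [[130.0000, 24.0000]; [24.0000, 6]], rhs = [-8.3079, 1.2170]ᵀ  (here Σh = 24.0000, Σ(h)² = 130.0000, Σln P = 1.2170, Σh·ln P = -8.3079).
Δ = 130.0000·6 − (24.0000)² = 204.0000; k = (-8.3079·6 − 24.0000·1.2170)/204.0000 = -0.38752, ln C = (130.0000·1.2170 − 24.0000·-8.3079)/204.0000 = 1.75292.

k = -0.388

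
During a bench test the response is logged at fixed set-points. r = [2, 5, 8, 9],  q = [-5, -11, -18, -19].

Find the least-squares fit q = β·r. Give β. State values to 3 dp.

β = -2.184

Entries of MᵀM: Σr·r = 174.
For Mᵀq: Σr·q = -380.
Hence β = -380 / 174 ≈ -2.18391.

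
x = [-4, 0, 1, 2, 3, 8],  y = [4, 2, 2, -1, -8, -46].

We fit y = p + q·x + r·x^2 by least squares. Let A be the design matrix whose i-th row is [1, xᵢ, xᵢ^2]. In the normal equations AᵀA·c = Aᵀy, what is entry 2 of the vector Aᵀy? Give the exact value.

-408

Entry 2 ↔ basis x, so (Aᵀy)_{2} = Σᵢ (x)·yᵢ = (-4)·(4) + (0)·(2) + (1)·(2) + (2)·(-1) + (3)·(-8) + (8)·(-46) = -408.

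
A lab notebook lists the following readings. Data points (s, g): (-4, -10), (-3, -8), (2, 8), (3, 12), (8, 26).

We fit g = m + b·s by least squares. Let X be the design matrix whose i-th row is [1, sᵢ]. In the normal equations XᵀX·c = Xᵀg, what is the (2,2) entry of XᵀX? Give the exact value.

Row 2 ↔ basis s, column 2 ↔ basis s, so (XᵀX)_{2,2} = Σᵢ (s)·(s) = (-4)·(-4) + (-3)·(-3) + (2)·(2) + (3)·(3) + (8)·(8) = 102.

102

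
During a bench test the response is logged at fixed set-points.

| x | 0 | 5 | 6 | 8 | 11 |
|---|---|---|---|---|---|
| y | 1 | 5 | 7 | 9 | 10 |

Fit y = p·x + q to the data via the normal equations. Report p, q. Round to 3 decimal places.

p = 0.864, q = 1.218

With design matrix A, AᵀA = [[246, 30]; [30, 5]] and Aᵀy = [249, 32]ᵀ.
det = 246·5 − 30² = 330.
p = (249·5 − 30·32)/330 = 19/22; q = (246·32 − 30·249)/330 = 67/55.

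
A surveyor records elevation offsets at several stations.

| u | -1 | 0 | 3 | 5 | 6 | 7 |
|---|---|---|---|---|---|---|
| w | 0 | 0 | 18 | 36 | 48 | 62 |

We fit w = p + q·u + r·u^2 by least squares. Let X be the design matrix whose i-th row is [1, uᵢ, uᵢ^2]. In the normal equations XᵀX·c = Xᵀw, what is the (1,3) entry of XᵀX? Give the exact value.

120

Row 1 ↔ basis 1, column 3 ↔ basis u^2, so (XᵀX)_{1,3} = Σᵢ u^2 = (1)·(1) + (1)·(0) + (1)·(9) + (1)·(25) + (1)·(36) + (1)·(49) = 120.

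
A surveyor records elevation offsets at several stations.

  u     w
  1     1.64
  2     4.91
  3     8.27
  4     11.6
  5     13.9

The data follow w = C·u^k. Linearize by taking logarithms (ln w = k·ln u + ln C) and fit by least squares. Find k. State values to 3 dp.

Let Y = ln w. Fitting Y = k·ln u + ln C by least squares:
XᵀX = [[6.1995, 4.7875]; [4.7875, 5]], rhs = [11.0576, 9.2815]ᵀ  (here Σln u = 4.7875, Σ(ln u)² = 6.1995, Σln w = 9.2815, Σln u·ln w = 11.0576).
Solving (det = 8.0774): k = 1.34362, ln C = 0.56978.

k = 1.344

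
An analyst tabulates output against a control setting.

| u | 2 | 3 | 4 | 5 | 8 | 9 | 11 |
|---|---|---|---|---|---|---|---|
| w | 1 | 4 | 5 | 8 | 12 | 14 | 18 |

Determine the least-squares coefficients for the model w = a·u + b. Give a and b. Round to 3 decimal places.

a = 1.794, b = -1.908

From the data, Σu·u = 320, Σu = 42, Σ1 = 7.
And Σu·w = 494, Σw = 62.
det = 320·7 − 42² = 476.
a = (494·7 − 42·62)/476 = 61/34; b = (320·62 − 42·494)/476 = -227/119.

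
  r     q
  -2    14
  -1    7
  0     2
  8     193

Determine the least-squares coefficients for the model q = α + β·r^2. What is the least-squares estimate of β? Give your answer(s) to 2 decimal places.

Setting ∂/∂α … = 0 gives: 4·α + 69·β = 216;  69·α + 4113·β = 12415.
Eliminating β: 4113·(row 1) − 69·(row 2) gives 11691·α = 4113·216 − 69·12415 = 31773, so α = 10591/3897.
Then β = (12415 − 69·(10591/3897))/4113 = 34756/11691.

β = 2.97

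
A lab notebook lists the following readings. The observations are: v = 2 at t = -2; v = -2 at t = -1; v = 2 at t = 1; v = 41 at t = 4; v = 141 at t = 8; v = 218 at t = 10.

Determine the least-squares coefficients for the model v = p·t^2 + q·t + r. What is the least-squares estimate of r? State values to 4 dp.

r = -1.3529

The normal equations are: 14370·p + 1568·q + 186·r = 31488;  1568·p + 186·q + 20·r = 3472;  186·p + 20·q + 6·r = 402.
Solving the 3×3 system (Gaussian elimination) gives p = 4155/2134, q = 2559/1067, r = -2887/2134.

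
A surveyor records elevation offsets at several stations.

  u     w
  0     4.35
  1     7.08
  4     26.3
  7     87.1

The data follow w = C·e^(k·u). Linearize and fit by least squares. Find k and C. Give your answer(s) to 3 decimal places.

k = 0.427, C = 4.526

Taking logs, ln w = k·u + ln C, so regress ln w on u.
Σu = 12.0000, Σ(u)² = 66.0000, Σln w = 11.1641, Σu·ln w = 46.3049.
Equations: 66.0000·k + 12.0000·ln C = 46.3049;  12.0000·k + 4·ln C = 11.1641.
Slope k = (n·Σu·ln w − Σu·Σln w)/(n·Σ(u)² − (Σu)²) = (4·46.3049 − 12.0000·11.1641)/120.0000 = 0.42709; ln C = (Σln w − k·Σu)/n = 1.50975, so C = exp(1.50975) = 4.52558.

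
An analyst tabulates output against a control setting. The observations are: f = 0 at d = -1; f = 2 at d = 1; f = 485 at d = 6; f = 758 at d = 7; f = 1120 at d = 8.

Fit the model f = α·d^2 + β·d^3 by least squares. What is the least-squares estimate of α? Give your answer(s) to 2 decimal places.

α = 1.35

The normal system XᵀX·[α, β]ᵀ = Xᵀf is [[7795, 57351]; [57351, 426451]]·[α, β]ᵀ = [126284, 938196]ᵀ.
det = 7795·426451 − 57351² = 35048344.
α = (126284·426451 − 57351·938196)/35048344 = 5932411/4381043; β = (7795·938196 − 57351·126284)/35048344 = 8840517/4381043.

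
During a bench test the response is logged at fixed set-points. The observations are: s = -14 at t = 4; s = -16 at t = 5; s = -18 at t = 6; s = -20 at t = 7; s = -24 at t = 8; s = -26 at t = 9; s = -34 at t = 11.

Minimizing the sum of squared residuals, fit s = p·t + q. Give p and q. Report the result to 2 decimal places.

p = -2.82, q = -1.57

From the data, Σt·t = 392, Σt = 50, Σ1 = 7.
Moment sums: Σt·s = -1184, Σs = -152.
Normal equations: [[392, 50]; [50, 7]]·[p, q]ᵀ = [-1184, -152]ᵀ.
Determinant 392·7 − 50² = 244.
p = ((-1184)·7 − 50·(-152))/244 = -172/61; q = (392·(-152) − 50·(-1184))/244 = -96/61.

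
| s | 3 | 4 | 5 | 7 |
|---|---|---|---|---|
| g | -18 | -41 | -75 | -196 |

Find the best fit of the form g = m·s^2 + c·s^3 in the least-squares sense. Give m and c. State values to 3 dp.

m = -0.557, c = -0.492

Normal-equation sums: Σs^2·s^2 = 3363, Σs^2·s^3 = 21199, Σs^3·s^3 = 138099.
And Σs^2·g = -12297, Σs^3·g = -79713.
So XᵀX·[m, c]ᵀ = Xᵀg: [[3363, 21199]; [21199, 138099]]·[m, c]ᵀ = [-12297, -79713]ᵀ.
Eliminating c: 138099·(row 1) − 21199·(row 2) gives 15029336·m = 138099·(-12297) − 21199·(-79713) = -8367516, so m = -2091879/3757334.
Then c = ((-79713) − 21199·(-2091879/3757334))/138099 = -1847679/3757334.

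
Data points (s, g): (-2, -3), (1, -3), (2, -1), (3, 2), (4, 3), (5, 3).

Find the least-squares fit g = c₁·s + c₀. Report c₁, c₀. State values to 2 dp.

Normal-equation sums: Σs·s = 59, Σs = 13, Σ1 = 6.
For Mᵀg: Σs·g = 34, Σg = 1.
MᵀM·[c₁, c₀]ᵀ = Mᵀg becomes [[59, 13]; [13, 6]]·[c₁, c₀]ᵀ = [34, 1]ᵀ.
Eliminating c₀: 6·(row 1) − 13·(row 2) gives 185·c₁ = 6·34 − 13·1 = 191, so c₁ = 191/185.
Then c₀ = (1 − 13·(191/185))/6 = -383/185.

c₁ = 1.03, c₀ = -2.07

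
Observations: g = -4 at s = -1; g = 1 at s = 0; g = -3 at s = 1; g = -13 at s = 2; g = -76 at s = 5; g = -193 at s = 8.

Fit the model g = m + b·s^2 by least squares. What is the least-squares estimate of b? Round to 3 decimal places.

Compute the Gram sums: Σ1 = 6, Σs^2 = 95, Σs^2·s^2 = 4739.
And Σg = -288, Σs^2·g = -14311.
XᵀX·[m, b]ᵀ = Xᵀg becomes [[6, 95]; [95, 4739]]·[m, b]ᵀ = [-288, -14311]ᵀ.
Eliminating b: 4739·(row 1) − 95·(row 2) gives 19409·m = 4739·(-288) − 95·(-14311) = -5287, so m = -5287/19409.
Then b = ((-14311) − 95·(-5287/19409))/4739 = -58506/19409.

b = -3.014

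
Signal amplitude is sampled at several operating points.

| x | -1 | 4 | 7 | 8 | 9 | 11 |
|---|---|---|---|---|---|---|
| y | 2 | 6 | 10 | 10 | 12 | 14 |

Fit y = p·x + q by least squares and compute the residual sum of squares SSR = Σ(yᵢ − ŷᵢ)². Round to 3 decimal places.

The normal system AᵀA·[p, q]ᵀ = Aᵀy is [[332, 38]; [38, 6]]·[p, q]ᵀ = [434, 54]ᵀ.
Δ = 332·6 − 38² = 548.
p = (434·6 − 38·54)/548 = 138/137; q = (332·54 − 38·434)/548 = 359/137.
Residuals: 53/137, -89/137, 45/137, -93/137, 43/137, 41/137; SSR = 182/137.

SSR = 1.328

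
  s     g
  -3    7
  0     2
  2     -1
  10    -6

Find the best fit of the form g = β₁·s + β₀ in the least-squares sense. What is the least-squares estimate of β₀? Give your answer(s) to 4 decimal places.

β₀ = 2.6226

XᵀX·[β₁, β₀]ᵀ = Xᵀg reads: 113·β₁ + 9·β₀ = -83;  9·β₁ + 4·β₀ = 2.
(Σs·s = 113, Σs = 9, Σ1 = 4, Σs·g = -83, Σg = 2.)
Determinant 113·4 − 9² = 371.
β₁ = ((-83)·4 − 9·2)/371 = -50/53; β₀ = (113·2 − 9·(-83))/371 = 139/53.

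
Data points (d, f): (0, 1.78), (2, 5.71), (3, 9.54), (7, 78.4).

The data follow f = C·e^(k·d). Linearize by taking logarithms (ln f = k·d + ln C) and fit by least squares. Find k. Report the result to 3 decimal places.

Linearized form: ln f = k·d + ln C. From the 4 transformed points,
Σd = 12.0000, Σ(d)² = 62.0000, Σln f = 8.9361, Σd·ln f = 40.7837.
Equations: 62.0000·k + 12.0000·ln C = 40.7837;  12.0000·k + 4·ln C = 8.9361.
Solving (det = 104.0000): k = 0.53751, ln C = 0.62151.

k = 0.538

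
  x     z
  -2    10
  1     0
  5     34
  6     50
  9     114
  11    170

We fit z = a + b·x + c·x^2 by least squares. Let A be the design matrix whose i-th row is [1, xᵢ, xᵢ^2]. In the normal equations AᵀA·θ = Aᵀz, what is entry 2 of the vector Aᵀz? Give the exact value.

Entry 2 ↔ basis x, so (Aᵀz)_{2} = Σᵢ (x)·zᵢ = (-2)·(10) + (1)·(0) + (5)·(34) + (6)·(50) + (9)·(114) + (11)·(170) = 3346.

3346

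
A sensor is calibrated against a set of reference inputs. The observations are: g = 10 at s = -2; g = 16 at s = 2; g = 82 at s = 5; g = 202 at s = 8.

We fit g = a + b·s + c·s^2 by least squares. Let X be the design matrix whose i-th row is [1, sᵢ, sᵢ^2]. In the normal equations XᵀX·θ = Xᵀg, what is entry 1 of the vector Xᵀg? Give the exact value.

310

Entry 1 ↔ basis 1, so (Xᵀg)_{1} = Σᵢ gᵢ = (1)·(10) + (1)·(16) + (1)·(82) + (1)·(202) = 310.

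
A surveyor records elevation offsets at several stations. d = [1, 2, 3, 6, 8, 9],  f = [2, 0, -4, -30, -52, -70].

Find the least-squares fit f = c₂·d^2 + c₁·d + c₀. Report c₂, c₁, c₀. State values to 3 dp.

Entries of AᵀA: Σd^2·d^2 = 12051, Σd^2·d = 1493, Σd^2 = 195, Σd·d = 195, Σd = 29, Σ1 = 6.
Right-hand side: Σd^2·f = -10112, Σd·f = -1236, Σf = -154.
Normal equations: [[12051, 1493, 195]; [1493, 195, 29]; [195, 29, 6]]·[c₂, c₁, c₀]ᵀ = [-10112, -1236, -154]ᵀ.
Solving the 3×3 system (Gaussian elimination) gives c₂ = -14057/15360, c₁ = 1133/5120, c₀ = 5773/1920.

c₂ = -0.915, c₁ = 0.221, c₀ = 3.007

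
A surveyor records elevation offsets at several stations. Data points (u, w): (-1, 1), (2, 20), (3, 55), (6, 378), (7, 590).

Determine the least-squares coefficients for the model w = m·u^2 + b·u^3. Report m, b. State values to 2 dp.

m = 1.62, b = 1.49

Compute the Gram sums: Σu^2·u^2 = 3795, Σu^2·u^3 = 24857, Σu^3·u^3 = 165099.
For Xᵀw: Σu^2·w = 43094, Σu^3·w = 285662.
So XᵀX·[m, b]ᵀ = Xᵀw: [[3795, 24857]; [24857, 165099]]·[m, b]ᵀ = [43094, 285662]ᵀ.
Eliminating b: 165099·(row 1) − 24857·(row 2) gives 8680256·m = 165099·43094 − 24857·285662 = 14075972, so m = 3518993/2170064.
Then b = (285662 − 24857·(3518993/2170064))/165099 = 3224933/2170064.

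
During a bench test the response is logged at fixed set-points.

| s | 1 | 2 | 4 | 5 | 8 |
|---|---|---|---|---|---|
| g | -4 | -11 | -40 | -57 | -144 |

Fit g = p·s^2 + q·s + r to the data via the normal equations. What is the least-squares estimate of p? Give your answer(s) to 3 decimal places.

Entries of XᵀX: Σs^2·s^2 = 4994, Σs^2·s = 710, Σs^2 = 110, Σs·s = 110, Σs = 20, Σ1 = 5.
And Σs^2·g = -11329, Σs·g = -1623, Σg = -256.
XᵀX·[p, q, r]ᵀ = Xᵀg becomes [[4994, 710, 110]; [710, 110, 20]; [110, 20, 5]]·[p, q, r]ᵀ = [-11329, -1623, -256]ᵀ.
Row-reducing yields p = -17/8, q = -101/120, r = -13/12.

p = -2.125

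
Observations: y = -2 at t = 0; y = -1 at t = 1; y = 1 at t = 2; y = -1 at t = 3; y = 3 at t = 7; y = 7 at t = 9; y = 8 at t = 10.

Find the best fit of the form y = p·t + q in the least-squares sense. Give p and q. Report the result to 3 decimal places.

p = 0.956, q = -2.228

The normal equations are: 244·p + 32·q = 162;  32·p + 7·q = 15.
(Σt·t = 244, Σt = 32, Σ1 = 7, Σt·y = 162, Σy = 15.)
Eliminating q: 7·(row 1) − 32·(row 2) gives 684·p = 7·162 − 32·15 = 654, so p = 109/114.
Then q = (15 − 32·(109/114))/7 = -127/57.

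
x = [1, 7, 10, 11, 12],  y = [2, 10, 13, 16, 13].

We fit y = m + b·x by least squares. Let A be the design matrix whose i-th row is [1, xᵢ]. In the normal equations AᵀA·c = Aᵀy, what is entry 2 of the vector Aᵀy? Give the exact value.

Entry 2 ↔ basis x, so (Aᵀy)_{2} = Σᵢ (x)·yᵢ = (1)·(2) + (7)·(10) + (10)·(13) + (11)·(16) + (12)·(13) = 534.

534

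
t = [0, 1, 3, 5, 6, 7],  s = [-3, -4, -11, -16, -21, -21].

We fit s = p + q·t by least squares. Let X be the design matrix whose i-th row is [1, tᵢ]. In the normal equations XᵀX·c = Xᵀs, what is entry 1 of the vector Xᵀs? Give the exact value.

-76

Entry 1 ↔ basis 1, so (Xᵀs)_{1} = Σᵢ sᵢ = (1)·(-3) + (1)·(-4) + (1)·(-11) + (1)·(-16) + (1)·(-21) + (1)·(-21) = -76.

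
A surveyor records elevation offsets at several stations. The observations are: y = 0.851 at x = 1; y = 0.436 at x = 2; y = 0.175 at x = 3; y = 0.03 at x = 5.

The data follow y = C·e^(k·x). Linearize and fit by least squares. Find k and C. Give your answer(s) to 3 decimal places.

k = -0.848, C = 2.164

With ln yᵢ as the transformed response and xᵢ as the regressor:
AᵀA = [[39.0000, 11.0000]; [11.0000, 4]], rhs = [-24.5833, -6.2410]ᵀ  (here Σx = 11.0000, Σ(x)² = 39.0000, Σln y = -6.2410, Σx·ln y = -24.5833).
Δ = 39.0000·4 − (11.0000)² = 35.0000; k = (-24.5833·4 − 11.0000·-6.2410)/35.0000 = -0.84806, ln C = (39.0000·-6.2410 − 11.0000·-24.5833)/35.0000 = 0.77193, so C = exp(0.77193) = 2.16394.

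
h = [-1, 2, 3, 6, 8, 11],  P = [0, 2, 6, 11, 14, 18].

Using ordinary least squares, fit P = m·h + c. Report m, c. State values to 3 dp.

m = 1.598, c = 0.779

Sums needed: Σh·h = 235, Σh = 29, Σ1 = 6.
Right-hand side: Σh·P = 398, ΣP = 51.
Eliminating c: 6·(row 1) − 29·(row 2) gives 569·m = 6·398 − 29·51 = 909, so m = 909/569.
Then c = (51 − 29·(909/569))/6 = 443/569.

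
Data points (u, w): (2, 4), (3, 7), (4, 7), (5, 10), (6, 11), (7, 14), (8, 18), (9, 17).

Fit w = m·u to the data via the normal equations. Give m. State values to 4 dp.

Forming MᵀM = [[284]] and Mᵀw = [568]ᵀ gives MᵀM·[m]ᵀ = Mᵀw.
m = 568/284 = 2.

m = 2.0000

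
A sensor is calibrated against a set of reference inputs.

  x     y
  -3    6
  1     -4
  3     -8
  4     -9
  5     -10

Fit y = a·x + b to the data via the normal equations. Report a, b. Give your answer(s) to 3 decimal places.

The normal equations are: 60·a + 10·b = -132;  10·a + 5·b = -25.
(Σx·x = 60, Σx = 10, Σ1 = 5, Σx·y = -132, Σy = -25.)
Determinant 60·5 − 10² = 200.
a = ((-132)·5 − 10·(-25))/200 = -41/20; b = (60·(-25) − 10·(-132))/200 = -9/10.

a = -2.050, b = -0.900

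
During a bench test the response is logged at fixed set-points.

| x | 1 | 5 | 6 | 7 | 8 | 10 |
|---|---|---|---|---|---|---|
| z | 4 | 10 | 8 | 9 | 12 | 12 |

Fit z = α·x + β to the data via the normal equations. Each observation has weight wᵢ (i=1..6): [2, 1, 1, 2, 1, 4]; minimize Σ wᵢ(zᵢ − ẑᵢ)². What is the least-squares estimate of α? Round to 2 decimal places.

Sums needed: Σwᵢ·x·x = 625, Σwᵢ·x = 75, Σwᵢ·1 = 11.
For AᵀWz: Σwᵢ·x·z = 808, Σwᵢ·z = 104.
Δ = 625·11 − 75² = 1250.
α = (808·11 − 75·104)/1250 = 544/625; β = (625·104 − 75·808)/1250 = 88/25.

α = 0.87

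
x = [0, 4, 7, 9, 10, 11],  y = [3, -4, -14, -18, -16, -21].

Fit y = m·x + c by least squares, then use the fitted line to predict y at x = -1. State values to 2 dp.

ŷ = 5.35

Compute the Gram sums: Σx·x = 367, Σx = 41, Σ1 = 6.
And Σx·y = -667, Σy = -70.
Δ = 367·6 − 41² = 521.
m = ((-667)·6 − 41·(-70))/521 = -1132/521; c = (367·(-70) − 41·(-667))/521 = 1657/521.
At x = -1: ŷ = (-1132/521)·(-1) + (1657/521)·(1) = 2789/521.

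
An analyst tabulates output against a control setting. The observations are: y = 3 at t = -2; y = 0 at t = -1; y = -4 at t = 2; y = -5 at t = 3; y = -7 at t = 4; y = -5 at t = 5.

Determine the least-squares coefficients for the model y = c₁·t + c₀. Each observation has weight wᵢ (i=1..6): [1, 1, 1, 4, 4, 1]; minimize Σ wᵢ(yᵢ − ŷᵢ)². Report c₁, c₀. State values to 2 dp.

The normal system XᵀWX·[c₁, c₀]ᵀ = XᵀWy is [[134, 32]; [32, 12]]·[c₁, c₀]ᵀ = [-211, -54]ᵀ.
det = 134·12 − 32² = 584.
c₁ = ((-211)·12 − 32·(-54))/584 = -201/146; c₀ = (134·(-54) − 32·(-211))/584 = -121/146.

c₁ = -1.38, c₀ = -0.83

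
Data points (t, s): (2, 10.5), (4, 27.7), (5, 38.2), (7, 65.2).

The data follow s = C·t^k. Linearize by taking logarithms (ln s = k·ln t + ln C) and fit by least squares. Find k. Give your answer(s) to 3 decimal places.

k = 1.448

Taking logs, ln s = k·ln t + ln C, so regress ln s on ln t.
Σln t = 5.6348, Σ(ln t)² = 8.7791, Σln s = 13.4931, Σln t·ln s = 20.2262.
Equations: 8.7791·k + 5.6348·ln C = 20.2262;  5.6348·k + 4·ln C = 13.4931.
Slope k = (n·Σln t·ln s − Σln t·Σln s)/(n·Σ(ln t)² − (Σln t)²) = (4·20.2262 − 5.6348·13.4931)/3.3656 = 1.44818; ln C = (Σln s − k·Σln t)/n = 1.33323.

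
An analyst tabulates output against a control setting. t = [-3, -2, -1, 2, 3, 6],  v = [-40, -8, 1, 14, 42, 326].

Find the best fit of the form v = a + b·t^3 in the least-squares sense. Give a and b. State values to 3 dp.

a = 2.090, b = 1.500

Sums needed: Σ1 = 6, Σt^3 = 215, Σt^3·t^3 = 48243.
For Aᵀv: Σv = 335, Σt^3·v = 72805.
Eliminating b: 48243·(row 1) − 215·(row 2) gives 243233·a = 48243·335 − 215·72805 = 508330, so a = 508330/243233.
Then b = (72805 − 215·(508330/243233))/48243 = 364805/243233.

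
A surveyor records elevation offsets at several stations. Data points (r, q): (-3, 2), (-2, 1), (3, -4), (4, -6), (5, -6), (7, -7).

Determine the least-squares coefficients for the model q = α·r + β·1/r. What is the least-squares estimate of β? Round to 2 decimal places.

With design matrix M, MᵀM = [[112, 6]; [6, 104981/176400]] and Mᵀq = [-123, -31/5]ᵀ.
Eliminating β: (104981/176400)·(row 1) − 6·(row 2) gives (48281/1575)·α = (104981/176400)·(-123) − 6·(-31/5) = -2116861/58800, so α = -6350583/5407472.
Then β = ((-31/5) − 6·(-6350583/5407472))/(104981/176400) = 68670/48281.

β = 1.42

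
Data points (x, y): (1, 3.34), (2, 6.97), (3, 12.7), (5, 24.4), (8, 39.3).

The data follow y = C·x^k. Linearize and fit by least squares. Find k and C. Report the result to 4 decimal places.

Taking logs, ln y = k·ln x + ln C, so regress ln y on ln x.
Σln x = 5.4806, Σ(ln x)² = 8.6018, Σln y = 12.5550, Σln x·ln y = 16.9136.
Normal system: [[8.6018, 5.4806]; [5.4806, 5]]·[k, ln C]ᵀ = [16.9136, 12.5550]ᵀ.
Δ = 8.6018·5 − (5.4806)² = 12.9714; k = (16.9136·5 − 5.4806·12.5550)/12.9714 = 1.21488, ln C = (8.6018·12.5550 − 5.4806·16.9136)/12.9714 = 1.17933, so C = exp(1.17933) = 3.25220.

k = 1.2149, C = 3.2522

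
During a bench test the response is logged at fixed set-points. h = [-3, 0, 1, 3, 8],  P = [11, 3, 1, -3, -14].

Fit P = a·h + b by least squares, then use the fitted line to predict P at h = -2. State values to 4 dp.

Setting ∂/∂a … = 0 gives: 83·a + 9·b = -153;  9·a + 5·b = -2.
(Σh·h = 83, Σh = 9, Σ1 = 5, Σh·P = -153, ΣP = -2.)
Eliminating b: 5·(row 1) − 9·(row 2) gives 334·a = 5·(-153) − 9·(-2) = -747, so a = -747/334.
Then b = ((-2) − 9·(-747/334))/5 = 1211/334.
At h = -2: P̂ = (-747/334)·(-2) + (1211/334)·(1) = 2705/334.

P̂ = 8.0988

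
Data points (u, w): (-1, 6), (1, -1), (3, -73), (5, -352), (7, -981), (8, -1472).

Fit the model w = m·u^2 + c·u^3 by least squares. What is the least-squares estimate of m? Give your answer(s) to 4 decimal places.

The normal system AᵀA·[m, c]ᵀ = Aᵀw is [[7205, 52943]; [52943, 396149]]·[m, c]ᵀ = [-151729, -1136125]ᵀ.
det = 7205·396149 − 52943² = 51292296.
m = ((-151729)·396149 − 52943·(-1136125))/51292296 = 7095709/8548716; c = (7205·(-1136125) − 52943·(-151729))/51292296 = -2315033/777156.

m = 0.8300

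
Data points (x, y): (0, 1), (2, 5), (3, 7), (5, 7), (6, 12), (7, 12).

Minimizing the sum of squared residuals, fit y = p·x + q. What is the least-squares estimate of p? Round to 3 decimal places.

Setting ∂/∂p … = 0 gives: 123·p + 23·q = 222;  23·p + 6·q = 44.
(Σx·x = 123, Σx = 23, Σ1 = 6, Σx·y = 222, Σy = 44.)
Δ = 123·6 − 23² = 209.
p = (222·6 − 23·44)/209 = 320/209; q = (123·44 − 23·222)/209 = 306/209.

p = 1.531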